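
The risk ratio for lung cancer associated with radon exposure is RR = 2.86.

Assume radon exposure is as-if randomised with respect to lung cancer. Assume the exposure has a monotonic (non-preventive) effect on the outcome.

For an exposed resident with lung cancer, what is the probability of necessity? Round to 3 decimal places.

Under exogeneity and monotonicity, PN = (RR − 1) / RR = 1 − 1/RR.
PN = (2.86 − 1) / 2.86 = 1.86 / 2.86 ≈ 0.6503

PN ≈ 0.650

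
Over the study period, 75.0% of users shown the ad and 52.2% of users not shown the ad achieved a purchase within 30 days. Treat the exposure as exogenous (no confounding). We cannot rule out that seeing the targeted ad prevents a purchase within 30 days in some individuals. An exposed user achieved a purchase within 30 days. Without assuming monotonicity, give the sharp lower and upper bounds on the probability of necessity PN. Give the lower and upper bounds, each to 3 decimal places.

p₁ = 0.75, p₀ = 0.522.
Under exogeneity alone the bounds on PN are max{0,(p₁−p₀)/p₁} ≤ PN ≤ min{1,(1−p₀)/p₁}.
  lower = (p₁ − p₀)/p₁ = 0.228 / 0.75 ≈ 0.3040
  upper = min{1, (1 − p₀)/p₁} = 0.478 / 0.75 ≈ 0.6373

0.304 ≤ PN ≤ 0.637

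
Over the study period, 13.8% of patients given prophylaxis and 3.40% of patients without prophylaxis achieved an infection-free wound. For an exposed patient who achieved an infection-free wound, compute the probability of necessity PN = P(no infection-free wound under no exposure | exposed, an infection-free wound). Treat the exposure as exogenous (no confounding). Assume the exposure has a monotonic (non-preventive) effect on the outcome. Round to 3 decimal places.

p₁ = 0.138, p₀ = 0.034.
Under exogeneity and monotonicity, PN = (p₁ − p₀) / p₁.
PN = (0.138 − 0.034) / 0.138 = 0.104 / 0.138 ≈ 0.7536

PN ≈ 0.754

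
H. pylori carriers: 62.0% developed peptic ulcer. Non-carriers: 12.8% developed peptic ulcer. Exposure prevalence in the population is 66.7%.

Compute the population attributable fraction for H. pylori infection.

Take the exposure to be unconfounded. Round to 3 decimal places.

p₁ = 0.62, p₀ = 0.128.
Overall risk P(Y=1) = π·p₁ + (1−π)·p₀ = 0.667×0.62 + 0.333×0.128 = 0.45616.
Under exogeneity, PAF = [P(Y=1) − p₀] / P(Y=1).
PAF = (0.45616 − 0.128) / 0.45616 ≈ 0.7194

PAF ≈ 0.719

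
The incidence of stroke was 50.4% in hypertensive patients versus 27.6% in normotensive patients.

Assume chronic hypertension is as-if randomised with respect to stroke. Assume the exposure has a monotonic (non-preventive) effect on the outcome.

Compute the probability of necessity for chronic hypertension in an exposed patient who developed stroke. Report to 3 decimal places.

PN ≈ 0.452

p₁ = 0.504, p₀ = 0.276.
Under exogeneity and monotonicity, PN = (p₁ − p₀) / p₁.
PN = (0.504 − 0.276) / 0.504 = 0.228 / 0.504 ≈ 0.4524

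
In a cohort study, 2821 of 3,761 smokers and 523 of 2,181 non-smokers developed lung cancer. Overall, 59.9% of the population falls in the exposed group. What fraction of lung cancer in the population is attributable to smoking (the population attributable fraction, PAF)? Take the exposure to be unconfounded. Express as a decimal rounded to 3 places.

p₁ = P(outcome | exposed) = 2821/3761 = 0.75007
p₀ = P(outcome | unexposed) = 523/2181 = 0.2398
Overall risk P(Y=1) = π·p₁ + (1−π)·p₀ = 0.599×0.75007 + 0.401×0.2398 = 0.54545.
Under exogeneity, PAF = [P(Y=1) − p₀] / P(Y=1).
PAF = (0.54545 − 0.2398) / 0.54545 ≈ 0.5604

PAF ≈ 0.560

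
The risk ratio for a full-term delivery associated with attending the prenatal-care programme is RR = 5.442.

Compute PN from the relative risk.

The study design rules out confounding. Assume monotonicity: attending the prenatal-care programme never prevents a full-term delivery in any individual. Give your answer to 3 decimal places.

PN ≈ 0.816

Under exogeneity and monotonicity, PN = (RR − 1) / RR = 1 − 1/RR.
PN = (5.442 − 1) / 5.442 = 4.442 / 5.442 ≈ 0.8162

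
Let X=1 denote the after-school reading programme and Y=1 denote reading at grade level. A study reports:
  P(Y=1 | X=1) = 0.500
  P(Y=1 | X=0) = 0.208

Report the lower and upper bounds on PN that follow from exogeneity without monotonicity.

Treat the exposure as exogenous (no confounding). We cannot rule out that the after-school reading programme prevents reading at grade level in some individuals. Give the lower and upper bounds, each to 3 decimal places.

Let p₁ = 0.5, p₀ = 0.208.
Under exogeneity alone the bounds on PN are max{0,(p₁−p₀)/p₁} ≤ PN ≤ min{1,(1−p₀)/p₁}.
  lower = (p₁ − p₀)/p₁ = 0.292 / 0.5 ≈ 0.5840
  upper = min{1, (1 − p₀)/p₁} = 0.792 / 0.5 ≈ 1.5840 → capped at 1

0.584 ≤ PN ≤ 1.000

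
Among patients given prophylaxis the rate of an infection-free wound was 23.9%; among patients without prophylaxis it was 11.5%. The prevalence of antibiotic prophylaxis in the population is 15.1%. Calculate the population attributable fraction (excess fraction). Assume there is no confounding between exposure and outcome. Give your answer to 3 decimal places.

p₁ = 0.239, p₀ = 0.115.
Overall risk P(Y=1) = π·p₁ + (1−π)·p₀ = 0.151×0.239 + 0.849×0.115 = 0.13372.
Under exogeneity, PAF = [P(Y=1) − p₀] / P(Y=1).
PAF = (0.13372 − 0.115) / 0.13372 ≈ 0.1400

PAF ≈ 0.140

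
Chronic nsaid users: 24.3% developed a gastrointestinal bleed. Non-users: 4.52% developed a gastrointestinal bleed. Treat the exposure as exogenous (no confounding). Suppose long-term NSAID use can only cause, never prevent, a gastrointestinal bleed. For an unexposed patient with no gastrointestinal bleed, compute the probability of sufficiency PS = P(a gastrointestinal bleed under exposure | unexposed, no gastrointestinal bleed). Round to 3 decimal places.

PS ≈ 0.207

p₁ = 0.243, p₀ = 0.0452.
Under exogeneity and monotonicity, PS = (p₁ − p₀) / (1 − p₀).
PS = (0.243 − 0.0452) / (1 − 0.0452) = 0.1978 / 0.9548 ≈ 0.2072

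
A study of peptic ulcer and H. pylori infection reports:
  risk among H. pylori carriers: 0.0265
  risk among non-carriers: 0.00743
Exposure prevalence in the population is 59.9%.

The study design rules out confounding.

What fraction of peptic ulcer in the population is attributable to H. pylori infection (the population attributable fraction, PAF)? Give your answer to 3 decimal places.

Let p₁ = 0.0265, p₀ = 0.00743.
Overall risk P(Y=1) = π·p₁ + (1−π)·p₀ = 0.599×0.0265 + 0.401×0.00743 = 0.018853.
Under exogeneity, PAF = [P(Y=1) − p₀] / P(Y=1).
PAF = (0.018853 − 0.00743) / 0.018853 ≈ 0.6059

PAF ≈ 0.606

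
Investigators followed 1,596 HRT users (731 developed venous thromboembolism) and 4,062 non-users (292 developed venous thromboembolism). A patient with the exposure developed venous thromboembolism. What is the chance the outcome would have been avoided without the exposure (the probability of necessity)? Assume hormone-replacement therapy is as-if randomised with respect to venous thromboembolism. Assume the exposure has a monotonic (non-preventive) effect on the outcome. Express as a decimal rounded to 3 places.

PN ≈ 0.843

p₁ = P(outcome | exposed) = 731/1596 = 0.45802
p₀ = P(outcome | unexposed) = 292/4062 = 0.071886
Under exogeneity and monotonicity, PN = (p₁ − p₀) / p₁.
PN = (0.45802 − 0.071886) / 0.45802 = 0.38613 / 0.45802 ≈ 0.8431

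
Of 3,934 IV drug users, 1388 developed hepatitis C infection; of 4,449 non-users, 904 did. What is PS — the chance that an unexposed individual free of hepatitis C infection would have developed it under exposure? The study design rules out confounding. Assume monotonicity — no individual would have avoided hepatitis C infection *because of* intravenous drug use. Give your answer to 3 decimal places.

p₁ = P(outcome | exposed) = 1388/3934 = 0.35282
p₀ = P(outcome | unexposed) = 904/4449 = 0.20319
Under exogeneity and monotonicity, PS = (p₁ − p₀) / (1 − p₀).
PS = (0.35282 − 0.20319) / (1 − 0.20319) = 0.14963 / 0.79681 ≈ 0.1878

PS ≈ 0.188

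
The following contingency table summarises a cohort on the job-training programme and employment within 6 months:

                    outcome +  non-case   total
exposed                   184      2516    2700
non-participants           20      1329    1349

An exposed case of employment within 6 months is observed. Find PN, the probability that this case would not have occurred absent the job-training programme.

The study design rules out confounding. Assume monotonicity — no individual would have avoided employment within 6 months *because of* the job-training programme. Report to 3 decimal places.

PN ≈ 0.782

p₁ = P(outcome | exposed) = 184/2700 = 0.068148
p₀ = P(outcome | unexposed) = 20/1349 = 0.014826
Under exogeneity and monotonicity, PN = (p₁ − p₀)/p₁.
PN = (0.068148 − 0.014826) / 0.068148 ≈ 0.7824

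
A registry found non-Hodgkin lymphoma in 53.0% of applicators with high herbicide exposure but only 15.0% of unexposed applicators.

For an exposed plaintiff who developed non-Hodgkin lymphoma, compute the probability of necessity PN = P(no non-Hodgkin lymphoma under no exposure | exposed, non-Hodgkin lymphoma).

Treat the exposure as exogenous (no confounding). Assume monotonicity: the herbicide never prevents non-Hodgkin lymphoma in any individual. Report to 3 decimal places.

p₁ = 0.53, p₀ = 0.15.
Under exogeneity and monotonicity, PN = (p₁ − p₀) / p₁.
PN = (0.53 − 0.15) / 0.53 = 0.38 / 0.53 ≈ 0.7170

PN ≈ 0.717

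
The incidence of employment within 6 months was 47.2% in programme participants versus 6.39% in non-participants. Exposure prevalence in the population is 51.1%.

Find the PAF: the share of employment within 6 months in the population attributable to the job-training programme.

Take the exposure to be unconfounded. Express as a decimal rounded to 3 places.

PAF ≈ 0.765

p₁ = 0.472, p₀ = 0.0639.
Overall risk P(Y=1) = π·p₁ + (1−π)·p₀ = 0.511×0.472 + 0.489×0.0639 = 0.27244.
Under exogeneity, PAF = [P(Y=1) − p₀] / P(Y=1).
PAF = (0.27244 − 0.0639) / 0.27244 ≈ 0.7655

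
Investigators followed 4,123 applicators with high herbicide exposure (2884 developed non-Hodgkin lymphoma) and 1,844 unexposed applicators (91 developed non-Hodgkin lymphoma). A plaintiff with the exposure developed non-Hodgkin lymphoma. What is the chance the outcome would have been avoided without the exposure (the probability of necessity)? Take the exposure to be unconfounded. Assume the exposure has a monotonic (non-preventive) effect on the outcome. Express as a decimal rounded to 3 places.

p₁ = P(outcome | exposed) = 2884/4123 = 0.69949
p₀ = P(outcome | unexposed) = 91/1844 = 0.049349
Under exogeneity and monotonicity, PN = (p₁ − p₀) / p₁.
PN = (0.69949 − 0.049349) / 0.69949 = 0.65014 / 0.69949 ≈ 0.9294

PN ≈ 0.929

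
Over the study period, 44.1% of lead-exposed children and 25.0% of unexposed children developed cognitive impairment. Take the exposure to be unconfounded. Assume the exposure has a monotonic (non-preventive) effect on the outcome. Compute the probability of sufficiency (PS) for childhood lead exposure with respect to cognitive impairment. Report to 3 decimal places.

p₁ = 0.441, p₀ = 0.25.
Under exogeneity and monotonicity, PS = (p₁ − p₀) / (1 − p₀).
PS = (0.441 − 0.25) / (1 − 0.25) = 0.191 / 0.75 ≈ 0.2547

PS ≈ 0.255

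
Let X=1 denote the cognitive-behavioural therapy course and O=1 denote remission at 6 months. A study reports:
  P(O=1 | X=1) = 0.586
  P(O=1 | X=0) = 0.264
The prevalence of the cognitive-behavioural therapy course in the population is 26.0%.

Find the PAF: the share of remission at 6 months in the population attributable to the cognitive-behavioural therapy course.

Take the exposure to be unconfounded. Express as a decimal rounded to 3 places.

PAF ≈ 0.241

Let p₁ = 0.586, p₀ = 0.264.
Overall risk P(Y=1) = π·p₁ + (1−π)·p₀ = 0.26×0.586 + 0.74×0.264 = 0.34772.
Under exogeneity, PAF = [P(Y=1) − p₀] / P(Y=1).
PAF = (0.34772 − 0.264) / 0.34772 ≈ 0.2408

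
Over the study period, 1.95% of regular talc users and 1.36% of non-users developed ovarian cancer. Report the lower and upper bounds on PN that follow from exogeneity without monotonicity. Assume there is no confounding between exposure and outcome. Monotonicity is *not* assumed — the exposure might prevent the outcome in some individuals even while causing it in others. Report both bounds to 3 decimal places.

p₁ = 0.0195, p₀ = 0.0136.
Under exogeneity alone the bounds on PN are max{0,(p₁−p₀)/p₁} ≤ PN ≤ min{1,(1−p₀)/p₁}.
  lower = (p₁ − p₀)/p₁ = 0.0059 / 0.0195 ≈ 0.3026
  upper = min{1, (1 − p₀)/p₁} = 0.9864 / 0.0195 ≈ 50.5846 → capped at 1

0.303 ≤ PN ≤ 1.000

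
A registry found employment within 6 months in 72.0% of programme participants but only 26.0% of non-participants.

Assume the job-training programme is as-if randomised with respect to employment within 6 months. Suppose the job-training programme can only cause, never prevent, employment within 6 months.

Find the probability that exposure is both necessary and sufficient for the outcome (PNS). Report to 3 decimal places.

PNS ≈ 0.460

p₁ = 0.72, p₀ = 0.26.
Under exogeneity and monotonicity, PNS = p₁ − p₀.
PNS = 0.72 − 0.26 = 0.46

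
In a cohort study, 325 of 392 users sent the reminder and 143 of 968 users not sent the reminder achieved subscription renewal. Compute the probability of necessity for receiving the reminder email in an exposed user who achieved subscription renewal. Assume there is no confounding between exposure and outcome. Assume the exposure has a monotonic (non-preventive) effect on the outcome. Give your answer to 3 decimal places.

PN ≈ 0.822

p₁ = P(outcome | exposed) = 325/392 = 0.82908
p₀ = P(outcome | unexposed) = 143/968 = 0.14773
Under exogeneity and monotonicity, PN = (p₁ − p₀) / p₁.
PN = (0.82908 − 0.14773) / 0.82908 = 0.68135 / 0.82908 ≈ 0.8218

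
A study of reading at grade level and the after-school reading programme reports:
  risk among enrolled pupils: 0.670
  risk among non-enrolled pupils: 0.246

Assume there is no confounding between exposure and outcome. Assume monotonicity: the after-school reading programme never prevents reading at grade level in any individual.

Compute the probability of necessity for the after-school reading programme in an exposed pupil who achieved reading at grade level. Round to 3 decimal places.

Let p₁ = 0.67, p₀ = 0.246.
Under exogeneity and monotonicity, PN = (p₁ − p₀) / p₁.
PN = (0.67 − 0.246) / 0.67 = 0.424 / 0.67 ≈ 0.6328

PN ≈ 0.633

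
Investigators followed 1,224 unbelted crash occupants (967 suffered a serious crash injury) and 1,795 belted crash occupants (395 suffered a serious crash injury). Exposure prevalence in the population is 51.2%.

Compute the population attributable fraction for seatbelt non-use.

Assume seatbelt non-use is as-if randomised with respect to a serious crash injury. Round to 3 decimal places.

p₁ = P(outcome | exposed) = 967/1224 = 0.79003
p₀ = P(outcome | unexposed) = 395/1795 = 0.22006
Overall risk P(Y=1) = π·p₁ + (1−π)·p₀ = 0.512×0.79003 + 0.488×0.22006 = 0.51188.
Under exogeneity, PAF = [P(Y=1) − p₀] / P(Y=1).
PAF = (0.51188 − 0.22006) / 0.51188 ≈ 0.5701

PAF ≈ 0.570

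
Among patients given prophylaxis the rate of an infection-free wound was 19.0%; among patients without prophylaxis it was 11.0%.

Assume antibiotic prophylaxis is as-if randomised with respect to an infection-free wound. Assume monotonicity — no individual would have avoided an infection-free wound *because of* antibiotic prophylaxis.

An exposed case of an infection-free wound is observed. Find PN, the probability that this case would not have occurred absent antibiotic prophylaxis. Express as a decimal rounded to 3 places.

PN ≈ 0.421

p₁ = 0.19, p₀ = 0.11.
Under exogeneity and monotonicity, PN = (p₁ − p₀) / p₁.
PN = (0.19 − 0.11) / 0.19 = 0.08 / 0.19 ≈ 0.4211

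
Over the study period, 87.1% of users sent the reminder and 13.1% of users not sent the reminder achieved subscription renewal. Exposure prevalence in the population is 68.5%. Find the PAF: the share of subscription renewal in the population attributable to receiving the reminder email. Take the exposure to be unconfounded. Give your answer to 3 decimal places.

p₁ = 0.871, p₀ = 0.131.
Overall risk P(Y=1) = π·p₁ + (1−π)·p₀ = 0.685×0.871 + 0.315×0.131 = 0.6379.
Under exogeneity, PAF = [P(Y=1) − p₀] / P(Y=1).
PAF = (0.6379 − 0.131) / 0.6379 ≈ 0.7946

PAF ≈ 0.795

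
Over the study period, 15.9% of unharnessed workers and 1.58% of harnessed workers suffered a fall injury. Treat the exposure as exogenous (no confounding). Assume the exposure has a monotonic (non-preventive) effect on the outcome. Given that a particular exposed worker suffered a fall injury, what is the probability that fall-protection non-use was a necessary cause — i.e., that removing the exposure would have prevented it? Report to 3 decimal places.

p₁ = 0.159, p₀ = 0.0158.
Under exogeneity and monotonicity, PN = (p₁ − p₀) / p₁.
PN = (0.159 − 0.0158) / 0.159 = 0.1432 / 0.159 ≈ 0.9006

PN ≈ 0.901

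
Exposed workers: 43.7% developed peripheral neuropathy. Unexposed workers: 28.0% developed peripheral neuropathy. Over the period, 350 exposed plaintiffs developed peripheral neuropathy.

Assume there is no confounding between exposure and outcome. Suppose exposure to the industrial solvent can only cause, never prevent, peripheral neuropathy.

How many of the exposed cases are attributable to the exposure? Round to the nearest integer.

p₁ = 0.437, p₀ = 0.28.
PN = (p₁ − p₀)/p₁ = (0.437 − 0.28) / 0.437 ≈ 0.35927.
Attributable cases ≈ PN × (exposed cases) = 0.35927 × 350 ≈ 125.74.

about 126 cases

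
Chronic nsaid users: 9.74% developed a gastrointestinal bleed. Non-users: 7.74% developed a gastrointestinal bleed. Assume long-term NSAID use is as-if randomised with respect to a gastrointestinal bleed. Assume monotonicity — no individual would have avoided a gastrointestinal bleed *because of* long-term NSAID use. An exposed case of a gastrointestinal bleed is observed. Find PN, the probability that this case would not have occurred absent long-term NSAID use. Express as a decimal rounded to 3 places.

PN ≈ 0.205

p₁ = 0.0974, p₀ = 0.0774.
Under exogeneity and monotonicity, PN = (p₁ − p₀) / p₁.
PN = (0.0974 − 0.0774) / 0.0974 = 0.02 / 0.0974 ≈ 0.2053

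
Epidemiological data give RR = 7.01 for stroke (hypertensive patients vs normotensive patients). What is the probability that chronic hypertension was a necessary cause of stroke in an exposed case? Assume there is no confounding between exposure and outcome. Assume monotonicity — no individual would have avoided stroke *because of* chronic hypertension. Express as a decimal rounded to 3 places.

Under exogeneity and monotonicity, PN = (RR − 1) / RR = 1 − 1/RR.
PN = (7.01 − 1) / 7.01 = 6.01 / 7.01 ≈ 0.8573

PN ≈ 0.857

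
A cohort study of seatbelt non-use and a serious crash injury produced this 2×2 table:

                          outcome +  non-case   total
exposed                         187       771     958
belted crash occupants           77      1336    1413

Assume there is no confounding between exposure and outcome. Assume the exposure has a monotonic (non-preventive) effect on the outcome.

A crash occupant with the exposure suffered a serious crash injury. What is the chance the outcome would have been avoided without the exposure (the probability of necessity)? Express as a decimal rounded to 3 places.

PN ≈ 0.721

p₁ = P(outcome | exposed) = 187/958 = 0.1952
p₀ = P(outcome | unexposed) = 77/1413 = 0.054494
Under exogeneity and monotonicity, PN = (p₁ − p₀) / p₁.
PN = (0.1952 − 0.054494) / 0.1952 = 0.1407 / 0.1952 ≈ 0.7208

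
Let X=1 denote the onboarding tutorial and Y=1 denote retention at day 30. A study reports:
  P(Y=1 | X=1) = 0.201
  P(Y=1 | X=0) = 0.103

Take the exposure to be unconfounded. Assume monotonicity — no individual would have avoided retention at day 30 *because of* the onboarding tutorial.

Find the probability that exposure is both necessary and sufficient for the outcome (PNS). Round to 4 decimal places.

PNS ≈ 0.0980

Let p₁ = 0.201, p₀ = 0.103.
Under exogeneity and monotonicity, PNS = p₁ − p₀.
PNS = 0.201 − 0.103 = 0.098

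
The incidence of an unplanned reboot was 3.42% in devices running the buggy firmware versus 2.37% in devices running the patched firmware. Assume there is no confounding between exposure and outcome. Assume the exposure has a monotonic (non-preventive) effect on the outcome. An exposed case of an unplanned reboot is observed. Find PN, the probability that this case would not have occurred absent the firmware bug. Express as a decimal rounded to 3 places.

p₁ = 0.0342, p₀ = 0.0237.
Under exogeneity and monotonicity, PN = (p₁ − p₀) / p₁.
PN = (0.0342 − 0.0237) / 0.0342 = 0.0105 / 0.0342 ≈ 0.3070

PN ≈ 0.307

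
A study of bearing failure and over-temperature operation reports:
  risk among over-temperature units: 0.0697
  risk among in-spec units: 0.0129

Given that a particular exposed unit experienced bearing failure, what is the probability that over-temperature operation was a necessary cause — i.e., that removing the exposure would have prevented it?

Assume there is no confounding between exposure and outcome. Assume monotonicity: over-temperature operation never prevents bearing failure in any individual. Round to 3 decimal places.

Let p₁ = 0.0697, p₀ = 0.0129.
Under exogeneity and monotonicity, PN = (p₁ − p₀) / p₁.
PN = (0.0697 − 0.0129) / 0.0697 = 0.0568 / 0.0697 ≈ 0.8149

PN ≈ 0.815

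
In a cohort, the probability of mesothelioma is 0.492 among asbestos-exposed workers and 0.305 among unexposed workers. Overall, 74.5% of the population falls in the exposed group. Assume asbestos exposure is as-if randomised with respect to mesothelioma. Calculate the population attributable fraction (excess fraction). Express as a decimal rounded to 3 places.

PAF ≈ 0.314

Let p₁ = 0.492, p₀ = 0.305.
Overall risk P(Y=1) = π·p₁ + (1−π)·p₀ = 0.745×0.492 + 0.255×0.305 = 0.44431.
Under exogeneity, PAF = [P(Y=1) − p₀] / P(Y=1).
PAF = (0.44431 − 0.305) / 0.44431 ≈ 0.3136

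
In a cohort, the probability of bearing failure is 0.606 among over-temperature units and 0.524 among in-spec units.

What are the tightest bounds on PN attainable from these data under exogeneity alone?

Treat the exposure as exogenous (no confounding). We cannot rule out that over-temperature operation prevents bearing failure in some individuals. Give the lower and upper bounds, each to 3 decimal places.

Let p₁ = 0.606, p₀ = 0.524.
Under exogeneity alone the bounds on PN are max{0,(p₁−p₀)/p₁} ≤ PN ≤ min{1,(1−p₀)/p₁}.
  lower = (p₁ − p₀)/p₁ = 0.082 / 0.606 ≈ 0.1353
  upper = min{1, (1 − p₀)/p₁} = 0.476 / 0.606 ≈ 0.7855

0.135 ≤ PN ≤ 0.785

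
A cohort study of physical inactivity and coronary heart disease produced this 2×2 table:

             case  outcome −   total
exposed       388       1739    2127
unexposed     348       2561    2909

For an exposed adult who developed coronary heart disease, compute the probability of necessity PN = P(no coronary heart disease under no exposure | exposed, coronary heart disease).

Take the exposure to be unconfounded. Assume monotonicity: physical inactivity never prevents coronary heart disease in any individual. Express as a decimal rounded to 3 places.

p₁ = P(outcome | exposed) = 388/2127 = 0.18242
p₀ = P(outcome | unexposed) = 348/2909 = 0.11963
Under exogeneity and monotonicity, PN = (p₁ − p₀)/p₁.
PN = (0.18242 − 0.11963) / 0.18242 ≈ 0.3442

PN ≈ 0.344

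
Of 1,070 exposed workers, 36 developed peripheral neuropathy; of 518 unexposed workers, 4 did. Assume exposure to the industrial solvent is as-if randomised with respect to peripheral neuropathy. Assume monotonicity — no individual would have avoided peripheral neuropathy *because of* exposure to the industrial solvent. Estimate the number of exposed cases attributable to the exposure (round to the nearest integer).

p₁ = P(outcome | exposed) = 36/1070 = 0.033645
p₀ = P(outcome | unexposed) = 4/518 = 0.007722
PN = (p₁ − p₀)/p₁ = (0.033645 − 0.007722) / 0.033645 ≈ 0.77048.
Attributable cases ≈ PN × (exposed cases) = 0.77048 × 36 ≈ 27.74.

about 28 cases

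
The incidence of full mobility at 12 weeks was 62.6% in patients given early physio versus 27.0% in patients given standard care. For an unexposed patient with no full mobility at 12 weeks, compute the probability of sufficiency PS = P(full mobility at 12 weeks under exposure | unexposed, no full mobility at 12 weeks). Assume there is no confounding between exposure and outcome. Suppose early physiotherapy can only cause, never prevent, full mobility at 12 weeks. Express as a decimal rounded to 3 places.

p₁ = 0.626, p₀ = 0.27.
Under exogeneity and monotonicity, PS = (p₁ − p₀) / (1 − p₀).
PS = (0.626 − 0.27) / (1 − 0.27) = 0.356 / 0.73 ≈ 0.4877

PS ≈ 0.488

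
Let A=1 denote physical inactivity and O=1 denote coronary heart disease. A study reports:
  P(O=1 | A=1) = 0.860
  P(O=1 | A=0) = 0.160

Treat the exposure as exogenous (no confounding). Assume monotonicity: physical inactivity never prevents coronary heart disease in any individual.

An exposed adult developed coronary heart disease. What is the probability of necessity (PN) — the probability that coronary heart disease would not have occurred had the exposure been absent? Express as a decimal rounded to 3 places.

PN ≈ 0.814

Let p₁ = 0.86, p₀ = 0.16.
Under exogeneity and monotonicity, PN = (p₁ − p₀) / p₁.
PN = (0.86 − 0.16) / 0.86 = 0.7 / 0.86 ≈ 0.8140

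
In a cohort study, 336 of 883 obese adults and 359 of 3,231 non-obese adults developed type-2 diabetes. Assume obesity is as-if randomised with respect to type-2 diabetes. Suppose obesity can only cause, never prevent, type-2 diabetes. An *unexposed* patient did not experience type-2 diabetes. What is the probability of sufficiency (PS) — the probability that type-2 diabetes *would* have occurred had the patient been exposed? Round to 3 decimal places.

p₁ = P(outcome | exposed) = 336/883 = 0.38052
p₀ = P(outcome | unexposed) = 359/3231 = 0.11111
Under exogeneity and monotonicity, PS = (p₁ − p₀) / (1 − p₀).
PS = (0.38052 − 0.11111) / (1 − 0.11111) = 0.26941 / 0.88889 ≈ 0.3031

PS ≈ 0.303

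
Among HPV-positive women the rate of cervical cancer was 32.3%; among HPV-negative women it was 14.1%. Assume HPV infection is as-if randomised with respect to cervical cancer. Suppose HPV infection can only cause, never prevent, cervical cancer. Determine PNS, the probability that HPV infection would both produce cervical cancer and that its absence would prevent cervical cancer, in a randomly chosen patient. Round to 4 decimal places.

PNS ≈ 0.1820

p₁ = 0.323, p₀ = 0.141.
Under exogeneity and monotonicity, PNS = p₁ − p₀.
PNS = 0.323 − 0.141 = 0.182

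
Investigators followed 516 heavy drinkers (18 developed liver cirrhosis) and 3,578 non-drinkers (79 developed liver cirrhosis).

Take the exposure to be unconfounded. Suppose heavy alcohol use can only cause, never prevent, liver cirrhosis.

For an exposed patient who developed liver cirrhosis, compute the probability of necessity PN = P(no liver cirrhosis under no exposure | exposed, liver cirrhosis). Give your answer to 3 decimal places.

PN ≈ 0.367

p₁ = P(outcome | exposed) = 18/516 = 0.034884
p₀ = P(outcome | unexposed) = 79/3578 = 0.022079
Under exogeneity and monotonicity, PN = (p₁ − p₀) / p₁.
PN = (0.034884 − 0.022079) / 0.034884 = 0.012804 / 0.034884 ≈ 0.3671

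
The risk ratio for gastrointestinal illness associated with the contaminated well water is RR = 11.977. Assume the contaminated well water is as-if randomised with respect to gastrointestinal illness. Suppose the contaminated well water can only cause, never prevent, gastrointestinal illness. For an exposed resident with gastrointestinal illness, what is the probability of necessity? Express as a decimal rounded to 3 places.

PN ≈ 0.917

Under exogeneity and monotonicity, PN = (RR − 1) / RR = 1 − 1/RR.
PN = (11.977 − 1) / 11.977 = 10.98 / 11.977 ≈ 0.9165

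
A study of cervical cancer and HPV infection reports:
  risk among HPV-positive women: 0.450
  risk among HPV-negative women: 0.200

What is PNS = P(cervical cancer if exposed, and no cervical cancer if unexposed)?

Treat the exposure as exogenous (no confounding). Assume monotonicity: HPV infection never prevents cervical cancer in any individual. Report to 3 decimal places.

PNS ≈ 0.250

Let p₁ = 0.45, p₀ = 0.2.
Under exogeneity and monotonicity, PNS = p₁ − p₀.
PNS = 0.45 − 0.2 = 0.25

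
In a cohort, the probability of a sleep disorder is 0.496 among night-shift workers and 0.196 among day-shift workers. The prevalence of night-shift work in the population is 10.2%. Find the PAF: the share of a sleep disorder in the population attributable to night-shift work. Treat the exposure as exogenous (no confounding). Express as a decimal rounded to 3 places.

Let p₁ = 0.496, p₀ = 0.196.
Overall risk P(Y=1) = π·p₁ + (1−π)·p₀ = 0.102×0.496 + 0.898×0.196 = 0.2266.
Under exogeneity, PAF = [P(Y=1) − p₀] / P(Y=1).
PAF = (0.2266 − 0.196) / 0.2266 ≈ 0.1350

PAF ≈ 0.135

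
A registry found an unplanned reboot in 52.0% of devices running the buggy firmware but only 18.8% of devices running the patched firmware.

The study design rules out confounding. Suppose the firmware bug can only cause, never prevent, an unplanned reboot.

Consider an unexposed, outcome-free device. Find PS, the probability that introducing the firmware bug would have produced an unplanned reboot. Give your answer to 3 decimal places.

p₁ = 0.52, p₀ = 0.188.
Under exogeneity and monotonicity, PS = (p₁ − p₀) / (1 − p₀).
PS = (0.52 − 0.188) / (1 − 0.188) = 0.332 / 0.812 ≈ 0.4089

PS ≈ 0.409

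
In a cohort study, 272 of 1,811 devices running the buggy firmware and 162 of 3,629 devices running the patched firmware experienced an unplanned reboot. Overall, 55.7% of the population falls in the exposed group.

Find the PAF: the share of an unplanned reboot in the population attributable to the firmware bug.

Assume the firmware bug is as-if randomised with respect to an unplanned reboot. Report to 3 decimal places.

p₁ = P(outcome | exposed) = 272/1811 = 0.15019
p₀ = P(outcome | unexposed) = 162/3629 = 0.04464
Overall risk P(Y=1) = π·p₁ + (1−π)·p₀ = 0.557×0.15019 + 0.443×0.04464 = 0.10343.
Under exogeneity, PAF = [P(Y=1) − p₀] / P(Y=1).
PAF = (0.10343 − 0.04464) / 0.10343 ≈ 0.5684

PAF ≈ 0.568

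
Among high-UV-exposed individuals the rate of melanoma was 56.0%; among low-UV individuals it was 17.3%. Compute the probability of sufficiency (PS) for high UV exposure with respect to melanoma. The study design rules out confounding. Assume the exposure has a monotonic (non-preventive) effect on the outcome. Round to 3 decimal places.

p₁ = 0.56, p₀ = 0.173.
Under exogeneity and monotonicity, PS = (p₁ − p₀) / (1 − p₀).
PS = (0.56 − 0.173) / (1 − 0.173) = 0.387 / 0.827 ≈ 0.4680

PS ≈ 0.468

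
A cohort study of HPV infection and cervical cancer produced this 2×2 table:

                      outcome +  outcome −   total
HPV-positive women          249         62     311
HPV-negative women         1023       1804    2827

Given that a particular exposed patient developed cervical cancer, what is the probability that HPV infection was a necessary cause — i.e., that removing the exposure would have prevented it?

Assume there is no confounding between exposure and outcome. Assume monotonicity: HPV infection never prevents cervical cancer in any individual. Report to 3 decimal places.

p₁ = P(outcome | exposed) = 249/311 = 0.80064
p₀ = P(outcome | unexposed) = 1023/2827 = 0.36187
Under exogeneity and monotonicity, PN = (p₁ − p₀) / p₁.
PN = (0.80064 − 0.36187) / 0.80064 = 0.43878 / 0.80064 ≈ 0.5480

PN ≈ 0.548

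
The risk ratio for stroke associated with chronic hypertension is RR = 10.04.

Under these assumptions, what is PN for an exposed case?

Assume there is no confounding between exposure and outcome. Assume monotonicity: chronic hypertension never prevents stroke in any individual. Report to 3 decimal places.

PN ≈ 0.900

Under exogeneity and monotonicity, PN = (RR − 1) / RR = 1 − 1/RR.
PN = (10.04 − 1) / 10.04 = 9.04 / 10.04 ≈ 0.9004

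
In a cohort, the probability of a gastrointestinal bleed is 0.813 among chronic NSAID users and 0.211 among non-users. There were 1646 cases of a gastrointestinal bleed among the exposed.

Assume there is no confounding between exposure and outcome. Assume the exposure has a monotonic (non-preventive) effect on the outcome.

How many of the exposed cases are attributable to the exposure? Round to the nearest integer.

about 1219 cases

Let p₁ = 0.813, p₀ = 0.211.
PN = (p₁ − p₀)/p₁ = (0.813 − 0.211) / 0.813 ≈ 0.74047.
Attributable cases ≈ PN × (exposed cases) = 0.74047 × 1646 ≈ 1218.81.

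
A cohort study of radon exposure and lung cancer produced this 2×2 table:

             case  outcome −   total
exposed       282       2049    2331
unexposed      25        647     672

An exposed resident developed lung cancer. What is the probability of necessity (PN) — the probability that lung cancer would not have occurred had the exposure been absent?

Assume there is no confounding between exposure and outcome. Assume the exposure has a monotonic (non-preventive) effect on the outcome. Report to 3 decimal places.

PN ≈ 0.692

p₁ = P(outcome | exposed) = 282/2331 = 0.12098
p₀ = P(outcome | unexposed) = 25/672 = 0.037202
Under exogeneity and monotonicity, PN = (p₁ − p₀) / p₁.
PN = (0.12098 − 0.037202) / 0.12098 = 0.083776 / 0.12098 ≈ 0.6925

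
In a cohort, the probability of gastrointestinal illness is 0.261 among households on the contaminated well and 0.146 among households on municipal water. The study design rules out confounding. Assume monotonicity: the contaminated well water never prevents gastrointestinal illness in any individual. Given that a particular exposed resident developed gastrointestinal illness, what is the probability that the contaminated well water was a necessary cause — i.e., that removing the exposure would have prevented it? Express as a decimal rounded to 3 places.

PN ≈ 0.441

Let p₁ = 0.261, p₀ = 0.146.
Under exogeneity and monotonicity, PN = (p₁ − p₀) / p₁.
PN = (0.261 − 0.146) / 0.261 = 0.115 / 0.261 ≈ 0.4406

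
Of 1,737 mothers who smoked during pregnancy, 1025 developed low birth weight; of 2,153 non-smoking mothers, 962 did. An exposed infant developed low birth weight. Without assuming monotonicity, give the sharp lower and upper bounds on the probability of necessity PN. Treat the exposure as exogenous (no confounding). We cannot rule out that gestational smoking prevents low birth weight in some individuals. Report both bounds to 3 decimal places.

p₁ = P(outcome | exposed) = 1025/1737 = 0.5901
p₀ = P(outcome | unexposed) = 962/2153 = 0.44682
Under exogeneity alone the bounds on PN are max{0,(p₁−p₀)/p₁} ≤ PN ≤ min{1,(1−p₀)/p₁}.
  lower = (p₁ − p₀)/p₁ = 0.14328 / 0.5901 ≈ 0.2428
  upper = min{1, (1 − p₀)/p₁} = 0.55318 / 0.5901 ≈ 0.9374

0.243 ≤ PN ≤ 0.937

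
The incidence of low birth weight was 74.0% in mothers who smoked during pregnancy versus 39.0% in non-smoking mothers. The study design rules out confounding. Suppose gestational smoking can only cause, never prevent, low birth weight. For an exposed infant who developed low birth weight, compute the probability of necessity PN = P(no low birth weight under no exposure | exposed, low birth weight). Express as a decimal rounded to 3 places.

PN ≈ 0.473

p₁ = 0.74, p₀ = 0.39.
Under exogeneity and monotonicity, PN = (p₁ − p₀) / p₁.
PN = (0.74 − 0.39) / 0.74 = 0.35 / 0.74 ≈ 0.4730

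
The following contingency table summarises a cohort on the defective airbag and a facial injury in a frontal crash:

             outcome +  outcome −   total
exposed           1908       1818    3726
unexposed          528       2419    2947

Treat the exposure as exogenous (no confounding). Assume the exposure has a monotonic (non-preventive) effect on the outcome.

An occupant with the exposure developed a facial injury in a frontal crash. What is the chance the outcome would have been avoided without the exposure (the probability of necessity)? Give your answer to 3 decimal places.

PN ≈ 0.650

p₁ = P(outcome | exposed) = 1908/3726 = 0.51208
p₀ = P(outcome | unexposed) = 528/2947 = 0.17917
Under exogeneity and monotonicity, PN = (p₁ − p₀) / p₁.
PN = (0.51208 − 0.17917) / 0.51208 = 0.33291 / 0.51208 ≈ 0.6501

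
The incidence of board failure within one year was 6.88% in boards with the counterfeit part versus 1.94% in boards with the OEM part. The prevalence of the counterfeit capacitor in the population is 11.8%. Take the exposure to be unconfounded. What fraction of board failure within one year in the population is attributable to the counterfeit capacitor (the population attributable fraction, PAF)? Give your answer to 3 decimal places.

p₁ = 0.0688, p₀ = 0.0194.
Overall risk P(Y=1) = π·p₁ + (1−π)·p₀ = 0.118×0.0688 + 0.882×0.0194 = 0.025229.
Under exogeneity, PAF = [P(Y=1) − p₀] / P(Y=1).
PAF = (0.025229 − 0.0194) / 0.025229 ≈ 0.2310

PAF ≈ 0.231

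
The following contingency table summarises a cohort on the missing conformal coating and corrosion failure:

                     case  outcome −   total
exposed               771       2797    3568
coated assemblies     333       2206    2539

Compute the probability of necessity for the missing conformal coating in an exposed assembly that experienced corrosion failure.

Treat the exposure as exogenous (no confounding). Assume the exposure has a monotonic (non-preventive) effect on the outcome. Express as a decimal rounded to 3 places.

PN ≈ 0.393

p₁ = P(outcome | exposed) = 771/3568 = 0.21609
p₀ = P(outcome | unexposed) = 333/2539 = 0.13115
Under exogeneity and monotonicity, PN = (p₁ − p₀)/p₁.
PN = (0.21609 − 0.13115) / 0.21609 ≈ 0.3931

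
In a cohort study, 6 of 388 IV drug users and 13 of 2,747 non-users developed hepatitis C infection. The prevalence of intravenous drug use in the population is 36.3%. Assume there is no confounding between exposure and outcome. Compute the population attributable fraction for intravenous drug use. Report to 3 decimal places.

PAF ≈ 0.452

p₁ = P(outcome | exposed) = 6/388 = 0.015464
p₀ = P(outcome | unexposed) = 13/2747 = 0.0047324
Overall risk P(Y=1) = π·p₁ + (1−π)·p₀ = 0.363×0.015464 + 0.637×0.0047324 = 0.008628.
Under exogeneity, PAF = [P(Y=1) − p₀] / P(Y=1).
PAF = (0.008628 − 0.0047324) / 0.008628 ≈ 0.4515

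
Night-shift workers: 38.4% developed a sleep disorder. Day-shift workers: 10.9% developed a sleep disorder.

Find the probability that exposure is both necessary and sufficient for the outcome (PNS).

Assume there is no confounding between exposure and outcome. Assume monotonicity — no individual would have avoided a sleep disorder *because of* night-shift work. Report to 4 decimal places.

p₁ = 0.384, p₀ = 0.109.
Under exogeneity and monotonicity, PNS = p₁ − p₀.
PNS = 0.384 − 0.109 = 0.275

PNS ≈ 0.2750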